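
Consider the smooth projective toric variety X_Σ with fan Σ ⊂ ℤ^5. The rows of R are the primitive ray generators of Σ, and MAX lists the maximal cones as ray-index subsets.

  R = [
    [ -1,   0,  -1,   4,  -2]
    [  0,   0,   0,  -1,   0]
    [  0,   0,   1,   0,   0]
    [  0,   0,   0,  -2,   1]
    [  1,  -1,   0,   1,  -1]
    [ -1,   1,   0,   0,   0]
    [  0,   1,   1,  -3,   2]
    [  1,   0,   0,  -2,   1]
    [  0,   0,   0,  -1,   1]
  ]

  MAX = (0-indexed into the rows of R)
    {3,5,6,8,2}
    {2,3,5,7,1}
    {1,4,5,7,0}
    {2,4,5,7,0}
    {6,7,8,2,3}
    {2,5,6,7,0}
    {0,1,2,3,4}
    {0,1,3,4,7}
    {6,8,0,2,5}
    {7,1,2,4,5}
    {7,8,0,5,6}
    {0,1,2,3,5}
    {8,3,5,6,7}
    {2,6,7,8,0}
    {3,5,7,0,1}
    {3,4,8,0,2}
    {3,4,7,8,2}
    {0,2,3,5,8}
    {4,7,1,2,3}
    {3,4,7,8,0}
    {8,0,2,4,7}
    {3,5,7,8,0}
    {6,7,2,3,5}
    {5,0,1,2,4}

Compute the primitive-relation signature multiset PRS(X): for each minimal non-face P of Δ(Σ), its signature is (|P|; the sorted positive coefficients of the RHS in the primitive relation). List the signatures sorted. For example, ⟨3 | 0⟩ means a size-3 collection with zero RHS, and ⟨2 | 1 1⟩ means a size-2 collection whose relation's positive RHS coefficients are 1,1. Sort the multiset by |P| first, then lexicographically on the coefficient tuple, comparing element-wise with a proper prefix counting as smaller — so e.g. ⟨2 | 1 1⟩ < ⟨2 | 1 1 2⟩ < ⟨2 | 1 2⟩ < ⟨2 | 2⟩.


9 minimal non-faces of Δ(Σ) (on 9 rays):

  • {1,8}:  v_{1} + v_{8} = v_{3} ; sig = ⟨2 | 1⟩
  • {4,6}:  v_{4} + v_{6} = v_{2} + v_{7} ; sig = ⟨2 | 1 1⟩
  • {1,6}:  v_{1} + v_{6} = v_{2} + v_{3} + v_{5} + v_{7} ; sig = ⟨2 | 1 1 1 1⟩
  • {4,5,8}:  v_{4} + v_{5} + v_{8} = 0 ; sig = ⟨3 | 0⟩
  • {3,4,5}:  v_{3} + v_{4} + v_{5} = v_{1} ; sig = ⟨3 | 1⟩
  • {0,3,6}:  v_{0} + v_{3} + v_{6} = v_{5} + v_{8} ; sig = ⟨3 | 1 1⟩
  • {0,2,3,7}:  v_{0} + v_{2} + v_{3} + v_{7} = 0 ; sig = ⟨4 | 0⟩
  • {2,5,7,8}:  v_{2} + v_{5} + v_{7} + v_{8} = v_{6} ; sig = ⟨4 | 1⟩
  • {0,1,2,7}:  v_{0} + v_{1} + v_{2} + v_{7} = v_{4} + v_{5} ; sig = ⟨4 | 1 1⟩

so the primitive-relation signature multiset is
{ ⟨2 | 1⟩,  ⟨2 | 1 1⟩,  ⟨2 | 1 1 1 1⟩,  ⟨3 | 0⟩,  ⟨3 | 1⟩,  ⟨3 | 1 1⟩,  ⟨4 | 0⟩,  ⟨4 | 1⟩,  ⟨4 | 1 1⟩ }


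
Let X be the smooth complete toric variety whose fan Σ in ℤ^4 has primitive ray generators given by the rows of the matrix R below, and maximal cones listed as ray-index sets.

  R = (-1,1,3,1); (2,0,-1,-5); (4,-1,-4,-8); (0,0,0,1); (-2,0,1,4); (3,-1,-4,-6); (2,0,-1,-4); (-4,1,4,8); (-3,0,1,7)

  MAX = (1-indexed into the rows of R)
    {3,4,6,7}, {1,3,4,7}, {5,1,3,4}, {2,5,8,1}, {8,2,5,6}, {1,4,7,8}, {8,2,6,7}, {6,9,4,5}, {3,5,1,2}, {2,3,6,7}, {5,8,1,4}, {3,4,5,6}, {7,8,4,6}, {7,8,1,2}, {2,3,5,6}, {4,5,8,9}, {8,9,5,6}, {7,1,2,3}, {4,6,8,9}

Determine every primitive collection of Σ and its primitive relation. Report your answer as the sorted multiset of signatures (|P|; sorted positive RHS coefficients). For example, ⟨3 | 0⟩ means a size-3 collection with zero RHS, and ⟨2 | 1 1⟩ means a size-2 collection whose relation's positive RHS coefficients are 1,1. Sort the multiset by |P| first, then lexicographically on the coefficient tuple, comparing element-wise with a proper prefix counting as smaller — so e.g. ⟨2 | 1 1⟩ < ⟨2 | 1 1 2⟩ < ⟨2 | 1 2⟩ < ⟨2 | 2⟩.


9 minimal non-faces of Δ(Σ) (on 9 rays):

  {3,8}:  v_{3} + v_{8} = 0  so sig = ⟨2 | 0⟩
  {5,7}:  v_{5} + v_{7} = 0  so sig = ⟨2 | 0⟩
  {1,6}:  v_{1} + v_{6} = v_{2}  so sig = ⟨2 | 1⟩
  {1,9}:  v_{1} + v_{9} = v_{8}  so sig = ⟨2 | 1⟩
  {2,4}:  v_{2} + v_{4} = v_{7}  so sig = ⟨2 | 1⟩
  {2,9}:  v_{2} + v_{9} = v_{6} + v_{8}  so sig = ⟨2 | 1 1⟩
  {3,9}:  v_{3} + v_{9} = v_{4} + v_{5} + v_{6}  so sig = ⟨2 | 1 1 1⟩
  {7,9}:  v_{7} + v_{9} = v_{4} + v_{6} + v_{8}  so sig = ⟨2 | 1 1 1⟩
  {4,5,6,8}:  v_{4} + v_{5} + v_{6} + v_{8} = v_{9}  so sig = ⟨4 | 1⟩

Sorted signature multiset PRS(X):
{ ⟨2 | 0⟩ ×2,  ⟨2 | 1⟩ ×3,  ⟨2 | 1 1⟩,  ⟨2 | 1 1 1⟩ ×2,  ⟨4 | 1⟩ }


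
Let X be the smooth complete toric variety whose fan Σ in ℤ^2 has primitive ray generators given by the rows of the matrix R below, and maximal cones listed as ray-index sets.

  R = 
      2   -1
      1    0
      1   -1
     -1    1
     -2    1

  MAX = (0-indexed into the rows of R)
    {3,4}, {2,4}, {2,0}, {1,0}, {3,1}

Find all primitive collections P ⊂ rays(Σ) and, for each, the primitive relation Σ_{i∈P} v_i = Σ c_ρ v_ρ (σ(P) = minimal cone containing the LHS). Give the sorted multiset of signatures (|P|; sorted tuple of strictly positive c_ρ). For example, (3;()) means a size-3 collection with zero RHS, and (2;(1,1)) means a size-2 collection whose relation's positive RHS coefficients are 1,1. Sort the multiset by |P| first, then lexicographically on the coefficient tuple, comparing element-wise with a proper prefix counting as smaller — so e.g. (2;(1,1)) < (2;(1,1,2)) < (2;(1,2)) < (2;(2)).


Primitive collections (5):

  P={0,4}:  v_{0} + v_{4} = 0  ⟹  sig = (2;())
  P={2,3}:  v_{2} + v_{3} = 0  ⟹  sig = (2;())
  P={0,3}:  v_{0} + v_{3} = v_{1}  ⟹  sig = (2;(1))
  P={1,2}:  v_{1} + v_{2} = v_{0}  ⟹  sig = (2;(1))
  P={1,4}:  v_{1} + v_{4} = v_{3}  ⟹  sig = (2;(1))

Signatures (|P|; sorted positive RHS coefficients), sorted:
    |P|=2: 5 collections, coeffs (), (), (1), (1), (1)


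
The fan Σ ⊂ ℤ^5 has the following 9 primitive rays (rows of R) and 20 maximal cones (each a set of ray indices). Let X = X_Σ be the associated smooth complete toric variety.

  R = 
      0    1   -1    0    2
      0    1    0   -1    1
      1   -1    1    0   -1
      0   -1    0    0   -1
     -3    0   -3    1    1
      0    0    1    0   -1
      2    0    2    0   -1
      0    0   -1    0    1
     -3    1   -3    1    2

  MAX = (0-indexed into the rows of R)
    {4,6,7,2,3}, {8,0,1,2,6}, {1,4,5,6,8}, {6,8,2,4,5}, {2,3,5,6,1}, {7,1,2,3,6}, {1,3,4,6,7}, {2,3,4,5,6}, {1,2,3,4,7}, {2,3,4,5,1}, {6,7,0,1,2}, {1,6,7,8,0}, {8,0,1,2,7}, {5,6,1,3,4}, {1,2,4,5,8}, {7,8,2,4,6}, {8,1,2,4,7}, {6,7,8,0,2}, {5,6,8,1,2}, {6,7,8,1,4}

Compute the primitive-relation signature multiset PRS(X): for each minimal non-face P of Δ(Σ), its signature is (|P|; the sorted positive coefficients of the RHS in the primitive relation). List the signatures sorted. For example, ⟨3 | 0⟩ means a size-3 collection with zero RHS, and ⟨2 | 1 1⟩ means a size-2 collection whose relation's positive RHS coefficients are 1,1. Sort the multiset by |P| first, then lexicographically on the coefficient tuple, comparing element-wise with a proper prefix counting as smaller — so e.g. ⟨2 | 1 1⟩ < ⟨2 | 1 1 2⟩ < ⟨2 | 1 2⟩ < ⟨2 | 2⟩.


Σ has 7 primitive collections:

  • {5,7}:  v_{5} + v_{7} = 0  ⇒ sig = ⟨2 | 0⟩
  • {0,3}:  v_{0} + v_{3} = v_{7}  ⇒ sig = ⟨2 | 1⟩
  • {3,8}:  v_{3} + v_{8} = v_{4}  ⇒ sig = ⟨2 | 1⟩
  • {0,4}:  v_{0} + v_{4} = v_{7} + v_{8}  ⇒ sig = ⟨2 | 1 1⟩
  • {0,5}:  v_{0} + v_{5} = v_{1} + v_{2} + v_{6} + v_{8}  ⇒ sig = ⟨2 | 1 1 1 1⟩
  • {1,2,4,6}:  v_{1} + v_{2} + v_{4} + v_{6} = 0  ⇒ sig = ⟨4 | 0⟩
  • {1,2,6,7,8}:  v_{1} + v_{2} + v_{6} + v_{7} + v_{8} = v_{0}  ⇒ sig = ⟨5 | 1⟩

so the primitive-relation signature multiset is
    ⟨2 | 0⟩
    ⟨2 | 1⟩
    ⟨2 | 1⟩
    ⟨2 | 1 1⟩
    ⟨2 | 1 1 1 1⟩
    ⟨4 | 0⟩
    ⟨5 | 1⟩


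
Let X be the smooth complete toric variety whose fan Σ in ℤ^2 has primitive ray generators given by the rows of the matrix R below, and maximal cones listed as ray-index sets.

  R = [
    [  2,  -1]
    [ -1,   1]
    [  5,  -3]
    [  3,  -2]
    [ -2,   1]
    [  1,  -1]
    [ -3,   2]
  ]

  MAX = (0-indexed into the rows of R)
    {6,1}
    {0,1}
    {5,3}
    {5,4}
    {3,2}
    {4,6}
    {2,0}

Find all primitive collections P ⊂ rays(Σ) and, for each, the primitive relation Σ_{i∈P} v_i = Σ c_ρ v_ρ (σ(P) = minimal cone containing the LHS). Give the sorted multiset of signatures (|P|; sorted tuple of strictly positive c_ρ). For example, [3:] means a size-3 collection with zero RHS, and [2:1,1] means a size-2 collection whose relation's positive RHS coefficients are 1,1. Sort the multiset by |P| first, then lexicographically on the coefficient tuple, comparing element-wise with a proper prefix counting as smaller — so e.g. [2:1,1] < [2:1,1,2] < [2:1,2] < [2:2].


Minimal non-faces — 14 found among 7 rays, 7 max cones:

  P={0,4}:  v_{0} + v_{4} = 0 ; sig = [2:]
  P={1,5}:  v_{1} + v_{5} = 0 ; sig = [2:]
  P={3,6}:  v_{3} + v_{6} = 0 ; sig = [2:]
  P={0,3}:  v_{0} + v_{3} = v_{2} ; sig = [2:1]
  P={0,5}:  v_{0} + v_{5} = v_{3} ; sig = [2:1]
  P={0,6}:  v_{0} + v_{6} = v_{1} ; sig = [2:1]
  P={1,3}:  v_{1} + v_{3} = v_{0} ; sig = [2:1]
  P={1,4}:  v_{1} + v_{4} = v_{6} ; sig = [2:1]
  P={2,4}:  v_{2} + v_{4} = v_{3} ; sig = [2:1]
  P={2,6}:  v_{2} + v_{6} = v_{0} ; sig = [2:1]
  P={3,4}:  v_{3} + v_{4} = v_{5} ; sig = [2:1]
  P={5,6}:  v_{5} + v_{6} = v_{4} ; sig = [2:1]
  P={1,2}:  v_{1} + v_{2} = 2·v_{0} ; sig = [2:2]
  P={2,5}:  v_{2} + v_{5} = 2·v_{3} ; sig = [2:2]

Sorted signature multiset PRS(X):
    |P|=2: 14 collections, coeffs (), (), (), (1), (1), (1), (1), (1), (1), (1), (1), (1), (2), (2)


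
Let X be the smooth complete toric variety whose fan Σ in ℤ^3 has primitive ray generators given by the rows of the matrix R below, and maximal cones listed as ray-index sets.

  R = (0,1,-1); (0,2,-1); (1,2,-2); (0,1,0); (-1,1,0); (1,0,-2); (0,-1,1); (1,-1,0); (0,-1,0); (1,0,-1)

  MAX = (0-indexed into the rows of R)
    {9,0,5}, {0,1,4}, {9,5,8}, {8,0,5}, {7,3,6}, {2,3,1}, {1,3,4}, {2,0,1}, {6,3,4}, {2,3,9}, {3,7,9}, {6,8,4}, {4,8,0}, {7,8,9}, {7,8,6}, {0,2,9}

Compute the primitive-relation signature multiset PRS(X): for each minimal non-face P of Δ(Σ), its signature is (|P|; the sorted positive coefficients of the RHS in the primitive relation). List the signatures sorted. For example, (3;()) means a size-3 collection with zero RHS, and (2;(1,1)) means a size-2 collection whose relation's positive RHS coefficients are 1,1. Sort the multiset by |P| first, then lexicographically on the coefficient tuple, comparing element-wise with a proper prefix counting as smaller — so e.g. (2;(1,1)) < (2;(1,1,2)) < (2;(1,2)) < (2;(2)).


Primitive collections (22):

  P = {0,6}:  v_{0} + v_{6} = 0  ⇒ sig = (2;())
  P = {3,8}:  v_{3} + v_{8} = 0  ⇒ sig = (2;())
  P = {4,7}:  v_{4} + v_{7} = 0  ⇒ sig = (2;())
  P = {0,3}:  v_{0} + v_{3} = v_{1}  ⇒ sig = (2;(1))
  P = {0,7}:  v_{0} + v_{7} = v_{9}  ⇒ sig = (2;(1))
  P = {1,6}:  v_{1} + v_{6} = v_{3}  ⇒ sig = (2;(1))
  P = {1,8}:  v_{1} + v_{8} = v_{0}  ⇒ sig = (2;(1))
  P = {1,9}:  v_{1} + v_{9} = v_{2}  ⇒ sig = (2;(1))
  P = {4,9}:  v_{4} + v_{9} = v_{0}  ⇒ sig = (2;(1))
  P = {6,9}:  v_{6} + v_{9} = v_{7}  ⇒ sig = (2;(1))
  P = {1,7}:  v_{1} + v_{7} = v_{3} + v_{9}  ⇒ sig = (2;(1,1))
  P = {2,4}:  v_{2} + v_{4} = v_{0} + v_{1}  ⇒ sig = (2;(1,1))
  P = {2,6}:  v_{2} + v_{6} = v_{3} + v_{9}  ⇒ sig = (2;(1,1))
  P = {2,8}:  v_{2} + v_{8} = v_{0} + v_{9}  ⇒ sig = (2;(1,1))
  P = {3,5}:  v_{3} + v_{5} = v_{0} + v_{9}  ⇒ sig = (2;(1,1))
  P = {5,6}:  v_{5} + v_{6} = v_{8} + v_{9}  ⇒ sig = (2;(1,1))
  P = {1,5}:  v_{1} + v_{5} = 2·v_{0} + v_{9}  ⇒ sig = (2;(1,2))
  P = {2,7}:  v_{2} + v_{7} = v_{3} + 2·v_{9}  ⇒ sig = (2;(1,2))
  P = {4,5}:  v_{4} + v_{5} = 2·v_{0} + v_{8}  ⇒ sig = (2;(1,2))
  P = {5,7}:  v_{5} + v_{7} = v_{8} + 2·v_{9}  ⇒ sig = (2;(1,2))
  P = {2,5}:  v_{2} + v_{5} = 2·v_{0} + 2·v_{9}  ⇒ sig = (2;(2,2))
  P = {0,8,9}:  v_{0} + v_{8} + v_{9} = v_{5}  ⇒ sig = (3;(1))

so the primitive-relation signature multiset is
[(2;()), (2;()), (2;()), (2;(1)), (2;(1)), (2;(1)), (2;(1)), (2;(1)), (2;(1)), (2;(1)), (2;(1,1)), (2;(1,1)), (2;(1,1)), (2;(1,1)), (2;(1,1)), (2;(1,1)), (2;(1,2)), (2;(1,2)), (2;(1,2)), (2;(1,2)), (2;(2,2)), (3;(1))]


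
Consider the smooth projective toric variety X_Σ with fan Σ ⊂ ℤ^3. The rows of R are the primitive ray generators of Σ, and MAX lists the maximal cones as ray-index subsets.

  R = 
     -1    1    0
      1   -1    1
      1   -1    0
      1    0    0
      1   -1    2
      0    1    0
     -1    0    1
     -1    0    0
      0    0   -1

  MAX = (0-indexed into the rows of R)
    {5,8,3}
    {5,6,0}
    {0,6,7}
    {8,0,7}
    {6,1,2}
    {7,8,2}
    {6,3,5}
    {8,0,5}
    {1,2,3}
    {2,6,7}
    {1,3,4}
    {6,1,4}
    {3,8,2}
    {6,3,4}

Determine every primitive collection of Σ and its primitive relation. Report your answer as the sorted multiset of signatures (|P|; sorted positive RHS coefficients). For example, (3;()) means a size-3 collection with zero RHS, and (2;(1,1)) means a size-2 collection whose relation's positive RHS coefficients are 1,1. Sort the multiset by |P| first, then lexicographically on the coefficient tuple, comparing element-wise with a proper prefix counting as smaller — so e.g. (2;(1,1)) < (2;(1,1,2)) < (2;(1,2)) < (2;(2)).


Δ(Σ) — 9 vertices, 17 min non-faces:

  P = {0,2}:  v_{0} + v_{2} = 0  so sig = (2;())
  P = {3,7}:  v_{3} + v_{7} = 0  so sig = (2;())
  P = {0,3}:  v_{0} + v_{3} = v_{5}  so sig = (2;(1))
  P = {1,8}:  v_{1} + v_{8} = v_{2}  so sig = (2;(1))
  P = {2,5}:  v_{2} + v_{5} = v_{3}  so sig = (2;(1))
  P = {4,8}:  v_{4} + v_{8} = v_{1}  so sig = (2;(1))
  P = {5,7}:  v_{5} + v_{7} = v_{0}  so sig = (2;(1))
  P = {6,8}:  v_{6} + v_{8} = v_{7}  so sig = (2;(1))
  P = {0,1}:  v_{0} + v_{1} = v_{3} + v_{6}  so sig = (2;(1,1))
  P = {1,7}:  v_{1} + v_{7} = v_{2} + v_{6}  so sig = (2;(1,1))
  P = {4,7}:  v_{4} + v_{7} = v_{1} + v_{6}  so sig = (2;(1,1))
  P = {1,5}:  v_{1} + v_{5} = 2·v_{3} + v_{6}  so sig = (2;(1,2))
  P = {2,4}:  v_{2} + v_{4} = 2·v_{1}  so sig = (2;(2))
  P = {0,4}:  v_{0} + v_{4} = 2·v_{3} + 2·v_{6}  so sig = (2;(2,2))
  P = {4,5}:  v_{4} + v_{5} = 3·v_{3} + 2·v_{6}  so sig = (2;(2,3))
  P = {1,3,6}:  v_{1} + v_{3} + v_{6} = v_{4}  so sig = (3;(1))
  P = {2,3,6}:  v_{2} + v_{3} + v_{6} = v_{1}  so sig = (3;(1))

Hence PRS(X_Σ) =
[(2;()), (2;()), (2;(1)), (2;(1)), (2;(1)), (2;(1)), (2;(1)), (2;(1)), (2;(1,1)), (2;(1,1)), (2;(1,1)), (2;(1,2)), (2;(2)), (2;(2,2)), (2;(2,3)), (3;(1)), (3;(1))]


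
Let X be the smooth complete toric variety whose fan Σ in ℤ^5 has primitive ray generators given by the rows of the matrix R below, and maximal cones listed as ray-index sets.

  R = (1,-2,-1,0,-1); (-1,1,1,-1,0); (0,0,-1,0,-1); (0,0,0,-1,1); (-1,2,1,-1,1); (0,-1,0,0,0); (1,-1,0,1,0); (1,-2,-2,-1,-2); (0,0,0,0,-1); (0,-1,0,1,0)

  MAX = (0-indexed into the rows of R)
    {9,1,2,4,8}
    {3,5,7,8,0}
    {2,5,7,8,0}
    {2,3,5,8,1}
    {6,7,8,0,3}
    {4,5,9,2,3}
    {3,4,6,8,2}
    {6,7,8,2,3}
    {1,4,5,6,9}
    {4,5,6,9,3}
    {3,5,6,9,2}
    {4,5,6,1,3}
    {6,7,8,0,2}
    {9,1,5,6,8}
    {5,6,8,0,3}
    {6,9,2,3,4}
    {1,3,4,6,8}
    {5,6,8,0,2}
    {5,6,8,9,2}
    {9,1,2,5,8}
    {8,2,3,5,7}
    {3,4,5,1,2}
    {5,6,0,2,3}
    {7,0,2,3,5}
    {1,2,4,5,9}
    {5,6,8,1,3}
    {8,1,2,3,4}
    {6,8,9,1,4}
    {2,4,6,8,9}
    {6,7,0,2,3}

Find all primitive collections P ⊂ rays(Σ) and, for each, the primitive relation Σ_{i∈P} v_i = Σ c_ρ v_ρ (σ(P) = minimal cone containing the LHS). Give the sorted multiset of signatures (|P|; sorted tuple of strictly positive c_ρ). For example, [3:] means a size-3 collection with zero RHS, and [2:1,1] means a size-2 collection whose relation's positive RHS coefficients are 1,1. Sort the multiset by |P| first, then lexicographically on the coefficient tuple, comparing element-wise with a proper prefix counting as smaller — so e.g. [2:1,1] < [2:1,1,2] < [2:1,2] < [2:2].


14 minimal non-faces of Δ(Σ) (on 10 rays):

  P={0,4}:  v_{0} + v_{4} = v_{3} + v_{8}  →  sig = [2:1,1]
  P={7,9}:  v_{7} + v_{9} = v_{0} + v_{2} + v_{5}  →  sig = [2:1,1,1]
  P={0,1}:  v_{0} + v_{1} = v_{3} + v_{5} + 2·v_{8}  →  sig = [2:1,1,2]
  P={0,9}:  v_{0} + v_{9} = v_{2} + 2·v_{5} + v_{6}  →  sig = [2:1,1,2]
  P={1,7}:  v_{1} + v_{7} = v_{2} + 2·v_{3} + v_{5} + 3·v_{8}  →  sig = [2:1,1,2,3]
  P={4,7}:  v_{4} + v_{7} = v_{2} + 2·v_{3} + 2·v_{8}  →  sig = [2:1,2,2]
  P={1,2,6}:  v_{1} + v_{2} + v_{6} = v_{8}  →  sig = [3:1]
  P={3,8,9}:  v_{3} + v_{8} + v_{9} = v_{5}  →  sig = [3:1]
  P={4,5,8}:  v_{4} + v_{5} + v_{8} = v_{1}  →  sig = [3:1]
  P={1,3,9}:  v_{1} + v_{3} + v_{9} = v_{4} + 2·v_{5}  →  sig = [3:1,2]
  P={5,6,7}:  v_{5} + v_{6} + v_{7} = 2·v_{0}  →  sig = [3:2]
  P={2,4,5,6}:  v_{2} + v_{4} + v_{5} + v_{6} = 0  →  sig = [4:]
  P={0,2,3,8}:  v_{0} + v_{2} + v_{3} + v_{8} = v_{7}  →  sig = [4:1]
  P={2,3,5,6,8}:  v_{2} + v_{3} + v_{5} + v_{6} + v_{8} = v_{0}  →  sig = [5:1]

Signatures (|P|; sorted positive RHS coefficients), sorted:
    [2:1,1]
    [2:1,1,1]
    [2:1,1,2]
    [2:1,1,2]
    [2:1,1,2,3]
    [2:1,2,2]
    [3:1]
    [3:1]
    [3:1]
    [3:1,2]
    [3:2]
    [4:]
    [4:1]
    [5:1]


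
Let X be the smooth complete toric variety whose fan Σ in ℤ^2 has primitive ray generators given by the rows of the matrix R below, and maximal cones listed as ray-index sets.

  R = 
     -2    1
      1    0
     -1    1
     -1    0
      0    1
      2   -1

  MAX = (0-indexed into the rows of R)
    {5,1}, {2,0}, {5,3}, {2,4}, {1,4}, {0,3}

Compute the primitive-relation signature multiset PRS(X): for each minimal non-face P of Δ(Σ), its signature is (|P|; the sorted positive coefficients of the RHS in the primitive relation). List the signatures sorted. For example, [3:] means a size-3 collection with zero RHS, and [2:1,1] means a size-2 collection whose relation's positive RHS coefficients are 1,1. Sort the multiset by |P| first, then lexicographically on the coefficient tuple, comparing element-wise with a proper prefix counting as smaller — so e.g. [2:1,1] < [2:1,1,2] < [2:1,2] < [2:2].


Minimal non-faces — 9 found among 6 rays, 6 max cones:

  P={0,5}:  v_{0} + v_{5} = 0  ⟹  sig = [2:]
  P={1,3}:  v_{1} + v_{3} = 0  ⟹  sig = [2:]
  P={0,1}:  v_{0} + v_{1} = v_{2}  ⟹  sig = [2:1]
  P={1,2}:  v_{1} + v_{2} = v_{4}  ⟹  sig = [2:1]
  P={2,3}:  v_{2} + v_{3} = v_{0}  ⟹  sig = [2:1]
  P={2,5}:  v_{2} + v_{5} = v_{1}  ⟹  sig = [2:1]
  P={3,4}:  v_{3} + v_{4} = v_{2}  ⟹  sig = [2:1]
  P={0,4}:  v_{0} + v_{4} = 2·v_{2}  ⟹  sig = [2:2]
  P={4,5}:  v_{4} + v_{5} = 2·v_{1}  ⟹  sig = [2:2]

Signatures (|P|; sorted positive RHS coefficients), sorted:
    |P|=2: 9 collections, coeffs (), (), (1), (1), (1), (1), (1), (2), (2)


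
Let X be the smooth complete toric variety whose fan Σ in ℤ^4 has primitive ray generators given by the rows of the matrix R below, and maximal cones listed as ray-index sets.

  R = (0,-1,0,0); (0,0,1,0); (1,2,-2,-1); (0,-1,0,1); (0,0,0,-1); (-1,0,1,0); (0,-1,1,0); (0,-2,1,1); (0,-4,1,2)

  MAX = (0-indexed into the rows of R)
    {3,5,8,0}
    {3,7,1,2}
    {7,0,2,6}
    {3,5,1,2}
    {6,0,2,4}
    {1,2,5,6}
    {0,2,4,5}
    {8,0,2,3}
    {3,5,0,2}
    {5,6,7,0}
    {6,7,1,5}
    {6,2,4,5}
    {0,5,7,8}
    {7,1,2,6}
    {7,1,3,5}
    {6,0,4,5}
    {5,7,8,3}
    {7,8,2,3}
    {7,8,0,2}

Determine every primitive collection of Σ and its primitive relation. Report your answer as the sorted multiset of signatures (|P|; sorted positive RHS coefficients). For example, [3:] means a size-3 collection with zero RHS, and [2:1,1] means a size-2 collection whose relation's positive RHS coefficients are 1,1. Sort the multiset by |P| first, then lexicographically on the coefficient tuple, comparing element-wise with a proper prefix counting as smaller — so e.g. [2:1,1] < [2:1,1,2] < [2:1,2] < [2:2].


Δ(Σ) — 9 vertices, 12 min non-faces:

  {0,1}:  v_{0} + v_{1} = v_{6}  →  sig = [2:1]
  {3,4}:  v_{3} + v_{4} = v_{0}  →  sig = [2:1]
  {3,6}:  v_{3} + v_{6} = v_{7}  →  sig = [2:1]
  {4,7}:  v_{4} + v_{7} = v_{0} + v_{6}  →  sig = [2:1,1]
  {1,4}:  v_{1} + v_{4} = v_{2} + v_{5} + 2·v_{6}  →  sig = [2:1,1,2]
  {4,8}:  v_{4} + v_{8} = 2·v_{0} + v_{7}  →  sig = [2:1,2]
  {6,8}:  v_{6} + v_{8} = v_{0} + 2·v_{7}  →  sig = [2:1,2]
  {1,8}:  v_{1} + v_{8} = 2·v_{7}  →  sig = [2:2]
  {2,5,7}:  v_{2} + v_{5} + v_{7} = 0  →  sig = [3:]
  {0,3,7}:  v_{0} + v_{3} + v_{7} = v_{8}  →  sig = [3:1]
  {2,5,8}:  v_{2} + v_{5} + v_{8} = v_{0} + v_{3}  →  sig = [3:1,1]
  {0,2,5,6}:  v_{0} + v_{2} + v_{5} + v_{6} = v_{4}  →  sig = [4:1]

so the primitive-relation signature multiset is
    |P|=2: 8 collections, coeffs (1), (1), (1), (1,1), (1,1,2), (1,2), (1,2), (2)
    |P|=3: 3 collections, coeffs (), (1), (1,1)
    |P|=4: 1 collection, coeffs (1)


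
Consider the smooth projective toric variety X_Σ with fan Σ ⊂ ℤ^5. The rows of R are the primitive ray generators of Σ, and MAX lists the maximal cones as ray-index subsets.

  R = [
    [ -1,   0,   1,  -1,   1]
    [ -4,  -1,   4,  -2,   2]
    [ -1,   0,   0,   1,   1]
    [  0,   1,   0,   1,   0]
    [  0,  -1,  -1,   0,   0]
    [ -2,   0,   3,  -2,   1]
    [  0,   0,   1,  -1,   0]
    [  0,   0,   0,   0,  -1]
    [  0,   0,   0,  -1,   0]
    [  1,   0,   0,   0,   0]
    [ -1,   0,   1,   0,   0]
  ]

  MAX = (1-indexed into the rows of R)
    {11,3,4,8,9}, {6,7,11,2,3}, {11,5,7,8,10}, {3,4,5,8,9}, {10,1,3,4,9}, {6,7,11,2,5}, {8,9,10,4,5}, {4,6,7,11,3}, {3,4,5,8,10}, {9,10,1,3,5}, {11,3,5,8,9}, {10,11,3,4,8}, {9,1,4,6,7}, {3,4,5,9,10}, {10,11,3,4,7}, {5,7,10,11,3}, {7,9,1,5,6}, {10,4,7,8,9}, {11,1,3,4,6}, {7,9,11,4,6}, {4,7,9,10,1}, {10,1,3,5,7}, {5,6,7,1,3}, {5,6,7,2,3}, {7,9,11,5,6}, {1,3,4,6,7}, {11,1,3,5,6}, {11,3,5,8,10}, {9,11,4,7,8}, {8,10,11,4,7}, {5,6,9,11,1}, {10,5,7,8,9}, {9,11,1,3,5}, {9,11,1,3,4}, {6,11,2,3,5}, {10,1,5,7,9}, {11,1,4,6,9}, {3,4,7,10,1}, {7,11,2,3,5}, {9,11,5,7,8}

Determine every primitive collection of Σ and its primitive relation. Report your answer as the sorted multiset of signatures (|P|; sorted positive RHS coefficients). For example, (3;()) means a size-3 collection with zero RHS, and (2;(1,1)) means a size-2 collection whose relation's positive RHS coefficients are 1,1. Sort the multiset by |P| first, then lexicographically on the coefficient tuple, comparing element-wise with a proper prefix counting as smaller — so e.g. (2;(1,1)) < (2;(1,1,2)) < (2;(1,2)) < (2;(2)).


Minimal non-faces — 20 found among 11 rays, 40 max cones:

  P={1,8}:  v_{1} + v_{8} = v_{9} + v_{11} ; sig = (2;(1,1))
  P={2,4}:  v_{2} + v_{4} = v_{3} + v_{6} + v_{11} ; sig = (2;(1,1,1))
  P={2,9}:  v_{2} + v_{9} = v_{1} + v_{5} + v_{6} + v_{11} ; sig = (2;(1,1,1,1))
  P={1,2}:  v_{1} + v_{2} = v_{3} + v_{5} + 2·v_{6} ; sig = (2;(1,1,2))
  P={2,8}:  v_{2} + v_{8} = v_{5} + v_{6} + 2·v_{11} ; sig = (2;(1,1,2))
  P={6,8}:  v_{6} + v_{8} = v_{7} + v_{9} + 2·v_{11} ; sig = (2;(1,1,2))
  P={2,10}:  v_{2} + v_{10} = 2·v_{3} + v_{5} + 4·v_{7} + v_{11} ; sig = (2;(1,1,2,4))
  P={6,10}:  v_{6} + v_{10} = v_{3} + 3·v_{7} ; sig = (2;(1,3))
  P={4,5,7}:  v_{4} + v_{5} + v_{7} = 0 ; sig = (3;())
  P={1,7,11}:  v_{1} + v_{7} + v_{11} = v_{6} ; sig = (3;(1))
  P={3,7,8}:  v_{3} + v_{7} + v_{8} = v_{11} ; sig = (3;(1))
  P={3,7,9}:  v_{3} + v_{7} + v_{9} = v_{1} ; sig = (3;(1))
  P={9,10,11}:  v_{9} + v_{10} + v_{11} = v_{7} ; sig = (3;(1))
  P={1,4,5}:  v_{1} + v_{4} + v_{5} = v_{3} + v_{9} ; sig = (3;(1,1))
  P={4,5,6}:  v_{4} + v_{5} + v_{6} = v_{1} + v_{11} ; sig = (3;(1,1))
  P={4,5,11}:  v_{4} + v_{5} + v_{11} = v_{3} + v_{8} ; sig = (3;(1,1))
  P={1,10,11}:  v_{1} + v_{10} + v_{11} = v_{3} + 2·v_{7} ; sig = (3;(1,2))
  P={3,6,9}:  v_{3} + v_{6} + v_{9} = 2·v_{1} + v_{11} ; sig = (3;(1,2))
  P={3,8,9,10}:  v_{3} + v_{8} + v_{9} + v_{10} = 0 ; sig = (4;())
  P={3,5,6,7,11}:  v_{3} + v_{5} + v_{6} + v_{7} + v_{11} = v_{2} ; sig = (5;(1))

Signatures (|P|; sorted positive RHS coefficients), sorted:
    (2;(1,1))
    (2;(1,1,1))
    (2;(1,1,1,1))
    (2;(1,1,2))
    (2;(1,1,2))
    (2;(1,1,2))
    (2;(1,1,2,4))
    (2;(1,3))
    (3;())
    (3;(1))
    (3;(1))
    (3;(1))
    (3;(1))
    (3;(1,1))
    (3;(1,1))
    (3;(1,1))
    (3;(1,2))
    (3;(1,2))
    (4;())
    (5;(1))


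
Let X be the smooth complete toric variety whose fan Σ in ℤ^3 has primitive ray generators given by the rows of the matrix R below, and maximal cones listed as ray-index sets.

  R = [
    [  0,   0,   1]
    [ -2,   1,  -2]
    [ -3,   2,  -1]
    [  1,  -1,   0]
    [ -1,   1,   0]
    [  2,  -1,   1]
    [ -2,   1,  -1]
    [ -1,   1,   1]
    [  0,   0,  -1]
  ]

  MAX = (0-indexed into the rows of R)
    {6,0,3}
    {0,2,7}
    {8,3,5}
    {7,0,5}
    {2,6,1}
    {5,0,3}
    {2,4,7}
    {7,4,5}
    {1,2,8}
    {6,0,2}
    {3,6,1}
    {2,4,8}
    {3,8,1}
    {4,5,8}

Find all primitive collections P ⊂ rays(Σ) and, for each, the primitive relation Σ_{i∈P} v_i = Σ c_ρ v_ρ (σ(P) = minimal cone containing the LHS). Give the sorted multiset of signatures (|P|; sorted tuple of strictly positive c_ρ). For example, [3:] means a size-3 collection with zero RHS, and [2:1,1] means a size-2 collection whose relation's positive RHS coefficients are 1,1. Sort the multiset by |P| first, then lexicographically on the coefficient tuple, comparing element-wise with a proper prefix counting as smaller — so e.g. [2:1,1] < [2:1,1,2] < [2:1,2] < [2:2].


Primitive collections (15):

  {0,8}:  v_{0} + v_{8} = 0  ⟹  sig = [2:]
  {3,4}:  v_{3} + v_{4} = 0  ⟹  sig = [2:]
  {5,6}:  v_{5} + v_{6} = 0  ⟹  sig = [2:]
  {0,1}:  v_{0} + v_{1} = v_{6}  ⟹  sig = [2:1]
  {0,4}:  v_{0} + v_{4} = v_{7}  ⟹  sig = [2:1]
  {1,5}:  v_{1} + v_{5} = v_{8}  ⟹  sig = [2:1]
  {1,7}:  v_{1} + v_{7} = v_{2}  ⟹  sig = [2:1]
  {2,3}:  v_{2} + v_{3} = v_{6}  ⟹  sig = [2:1]
  {2,5}:  v_{2} + v_{5} = v_{4}  ⟹  sig = [2:1]
  {3,7}:  v_{3} + v_{7} = v_{0}  ⟹  sig = [2:1]
  {4,6}:  v_{4} + v_{6} = v_{2}  ⟹  sig = [2:1]
  {6,8}:  v_{6} + v_{8} = v_{1}  ⟹  sig = [2:1]
  {7,8}:  v_{7} + v_{8} = v_{4}  ⟹  sig = [2:1]
  {1,4}:  v_{1} + v_{4} = v_{2} + v_{8}  ⟹  sig = [2:1,1]
  {6,7}:  v_{6} + v_{7} = v_{0} + v_{2}  ⟹  sig = [2:1,1]

Sorted signature multiset PRS(X):
    |P|=2: 15 collections, coeffs (), (), (), (1), (1), (1), (1), (1), (1), (1), (1), (1), (1), (1,1), (1,1)


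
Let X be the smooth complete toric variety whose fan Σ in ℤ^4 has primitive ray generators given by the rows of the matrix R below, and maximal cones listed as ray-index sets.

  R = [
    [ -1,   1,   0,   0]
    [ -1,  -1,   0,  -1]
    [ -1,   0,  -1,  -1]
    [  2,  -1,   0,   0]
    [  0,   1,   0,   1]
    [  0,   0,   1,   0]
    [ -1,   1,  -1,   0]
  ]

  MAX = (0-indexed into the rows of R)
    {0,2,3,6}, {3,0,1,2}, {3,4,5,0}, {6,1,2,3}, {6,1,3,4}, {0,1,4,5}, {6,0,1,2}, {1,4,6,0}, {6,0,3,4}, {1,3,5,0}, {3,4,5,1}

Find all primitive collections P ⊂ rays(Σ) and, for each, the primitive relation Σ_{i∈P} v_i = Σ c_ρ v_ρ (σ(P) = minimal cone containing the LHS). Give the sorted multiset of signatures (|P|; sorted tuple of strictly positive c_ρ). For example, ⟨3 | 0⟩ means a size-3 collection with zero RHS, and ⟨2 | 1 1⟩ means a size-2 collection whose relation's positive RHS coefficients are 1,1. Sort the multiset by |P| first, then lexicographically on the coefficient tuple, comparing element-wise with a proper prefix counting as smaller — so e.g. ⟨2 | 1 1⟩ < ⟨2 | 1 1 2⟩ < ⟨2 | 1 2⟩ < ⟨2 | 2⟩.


Minimal non-faces — 5 found among 7 rays, 11 max cones:

  P = {2,4}:  v_{2} + v_{4} = v_{6}  →  sig = ⟨2 | 1⟩
  P = {5,6}:  v_{5} + v_{6} = v_{0}  →  sig = ⟨2 | 1⟩
  P = {2,5}:  v_{2} + v_{5} = 2·v_{0} + v_{1} + v_{3}  →  sig = ⟨2 | 1 1 2⟩
  P = {0,1,3,4}:  v_{0} + v_{1} + v_{3} + v_{4} = 0  →  sig = ⟨4 | 0⟩
  P = {0,1,3,6}:  v_{0} + v_{1} + v_{3} + v_{6} = v_{2}  →  sig = ⟨4 | 1⟩

Signatures (|P|; sorted positive RHS coefficients), sorted:
    |P|=2: 3 collections, coeffs (1), (1), (1,1,2)
    |P|=4: 2 collections, coeffs (), (1)


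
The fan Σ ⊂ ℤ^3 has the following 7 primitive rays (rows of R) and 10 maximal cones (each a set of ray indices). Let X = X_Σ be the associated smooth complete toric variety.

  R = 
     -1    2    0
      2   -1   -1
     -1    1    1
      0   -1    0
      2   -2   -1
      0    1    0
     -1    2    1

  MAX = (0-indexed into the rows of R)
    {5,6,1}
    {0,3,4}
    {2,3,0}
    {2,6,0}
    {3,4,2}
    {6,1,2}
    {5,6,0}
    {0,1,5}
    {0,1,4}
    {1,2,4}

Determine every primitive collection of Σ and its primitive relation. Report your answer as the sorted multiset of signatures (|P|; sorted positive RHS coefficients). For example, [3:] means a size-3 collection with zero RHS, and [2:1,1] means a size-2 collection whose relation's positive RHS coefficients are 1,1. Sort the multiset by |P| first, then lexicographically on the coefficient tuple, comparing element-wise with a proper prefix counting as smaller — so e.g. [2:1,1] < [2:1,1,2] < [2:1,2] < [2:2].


9 collections generate NE(X_Σ); each relation:

  P = {3,5}:  v_{3} + v_{5} = 0  ⇒ sig = [2:]
  P = {1,3}:  v_{1} + v_{3} = v_{4}  ⇒ sig = [2:1]
  P = {2,5}:  v_{2} + v_{5} = v_{6}  ⇒ sig = [2:1]
  P = {3,6}:  v_{3} + v_{6} = v_{2}  ⇒ sig = [2:1]
  P = {4,5}:  v_{4} + v_{5} = v_{1}  ⇒ sig = [2:1]
  P = {4,6}:  v_{4} + v_{6} = v_{1} + v_{2}  ⇒ sig = [2:1,1]
  P = {0,2,4}:  v_{0} + v_{2} + v_{4} = v_{5}  ⇒ sig = [3:1]
  P = {0,1,2}:  v_{0} + v_{1} + v_{2} = 2·v_{5}  ⇒ sig = [3:2]
  P = {0,1,6}:  v_{0} + v_{1} + v_{6} = 3·v_{5}  ⇒ sig = [3:3]

so the primitive-relation signature multiset is
    [2:]
    [2:1]
    [2:1]
    [2:1]
    [2:1]
    [2:1,1]
    [3:1]
    [3:2]
    [3:3]


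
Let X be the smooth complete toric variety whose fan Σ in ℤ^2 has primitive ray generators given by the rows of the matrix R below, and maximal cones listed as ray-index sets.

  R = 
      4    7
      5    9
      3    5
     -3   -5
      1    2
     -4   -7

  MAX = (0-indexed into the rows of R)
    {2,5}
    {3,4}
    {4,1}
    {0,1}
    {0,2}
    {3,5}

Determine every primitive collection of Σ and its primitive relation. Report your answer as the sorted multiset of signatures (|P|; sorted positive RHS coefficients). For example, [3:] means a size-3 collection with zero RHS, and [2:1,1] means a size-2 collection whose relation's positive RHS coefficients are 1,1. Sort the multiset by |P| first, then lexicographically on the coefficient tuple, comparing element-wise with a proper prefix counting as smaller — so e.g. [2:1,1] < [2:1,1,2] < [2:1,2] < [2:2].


|primitive collections| = 9. Relations:

  {0,5}:  v_{0} + v_{5} = 0  ⟹  sig = [2:]
  {2,3}:  v_{2} + v_{3} = 0  ⟹  sig = [2:]
  {0,3}:  v_{0} + v_{3} = v_{4}  ⟹  sig = [2:1]
  {0,4}:  v_{0} + v_{4} = v_{1}  ⟹  sig = [2:1]
  {1,5}:  v_{1} + v_{5} = v_{4}  ⟹  sig = [2:1]
  {2,4}:  v_{2} + v_{4} = v_{0}  ⟹  sig = [2:1]
  {4,5}:  v_{4} + v_{5} = v_{3}  ⟹  sig = [2:1]
  {1,2}:  v_{1} + v_{2} = 2·v_{0}  ⟹  sig = [2:2]
  {1,3}:  v_{1} + v_{3} = 2·v_{4}  ⟹  sig = [2:2]

Hence PRS(X_Σ) =
    [2:]
    [2:]
    [2:1]
    [2:1]
    [2:1]
    [2:1]
    [2:1]
    [2:2]
    [2:2]


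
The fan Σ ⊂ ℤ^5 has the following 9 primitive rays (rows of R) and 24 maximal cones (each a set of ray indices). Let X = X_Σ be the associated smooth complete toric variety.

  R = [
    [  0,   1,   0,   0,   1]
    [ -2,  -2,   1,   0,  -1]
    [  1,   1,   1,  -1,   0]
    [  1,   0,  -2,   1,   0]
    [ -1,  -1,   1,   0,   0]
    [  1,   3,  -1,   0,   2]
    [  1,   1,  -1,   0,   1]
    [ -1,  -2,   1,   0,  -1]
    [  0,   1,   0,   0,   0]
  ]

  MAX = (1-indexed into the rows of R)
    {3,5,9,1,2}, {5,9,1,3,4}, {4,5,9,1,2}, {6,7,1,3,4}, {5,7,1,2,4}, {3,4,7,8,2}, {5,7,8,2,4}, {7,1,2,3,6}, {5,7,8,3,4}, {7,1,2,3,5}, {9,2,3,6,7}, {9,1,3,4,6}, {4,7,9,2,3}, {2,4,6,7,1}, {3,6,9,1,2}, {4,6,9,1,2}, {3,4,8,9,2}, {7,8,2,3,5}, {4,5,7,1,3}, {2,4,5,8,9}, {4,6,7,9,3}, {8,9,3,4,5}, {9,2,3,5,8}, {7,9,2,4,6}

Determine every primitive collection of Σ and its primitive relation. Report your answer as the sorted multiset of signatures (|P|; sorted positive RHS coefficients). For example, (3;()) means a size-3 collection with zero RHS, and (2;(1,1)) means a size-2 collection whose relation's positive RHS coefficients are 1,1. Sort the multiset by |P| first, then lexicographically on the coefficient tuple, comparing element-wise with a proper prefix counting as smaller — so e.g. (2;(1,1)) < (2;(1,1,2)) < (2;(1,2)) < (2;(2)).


Σ has 9 primitive collections:

  • {1,8}:  v_{1} + v_{8} = v_{5}  ⟹  sig = (2;(1))
  • {6,8}:  v_{6} + v_{8} = v_{1}  ⟹  sig = (2;(1))
  • {5,6}:  v_{5} + v_{6} = 2·v_{1}  ⟹  sig = (2;(2))
  • {7,8,9}:  v_{7} + v_{8} + v_{9} = 0  ⟹  sig = (3;())
  • {1,7,9}:  v_{1} + v_{7} + v_{9} = v_{6}  ⟹  sig = (3;(1))
  • {5,7,9}:  v_{5} + v_{7} + v_{9} = v_{1}  ⟹  sig = (3;(1))
  • {1,2,3,4}:  v_{1} + v_{2} + v_{3} + v_{4} = 0  ⟹  sig = (4;())
  • {2,3,4,5}:  v_{2} + v_{3} + v_{4} + v_{5} = v_{8}  ⟹  sig = (4;(1))
  • {2,3,4,6}:  v_{2} + v_{3} + v_{4} + v_{6} = v_{7} + v_{9}  ⟹  sig = (4;(1,1))

so the primitive-relation signature multiset is
[(2;(1)), (2;(1)), (2;(2)), (3;()), (3;(1)), (3;(1)), (4;()), (4;(1)), (4;(1,1))]


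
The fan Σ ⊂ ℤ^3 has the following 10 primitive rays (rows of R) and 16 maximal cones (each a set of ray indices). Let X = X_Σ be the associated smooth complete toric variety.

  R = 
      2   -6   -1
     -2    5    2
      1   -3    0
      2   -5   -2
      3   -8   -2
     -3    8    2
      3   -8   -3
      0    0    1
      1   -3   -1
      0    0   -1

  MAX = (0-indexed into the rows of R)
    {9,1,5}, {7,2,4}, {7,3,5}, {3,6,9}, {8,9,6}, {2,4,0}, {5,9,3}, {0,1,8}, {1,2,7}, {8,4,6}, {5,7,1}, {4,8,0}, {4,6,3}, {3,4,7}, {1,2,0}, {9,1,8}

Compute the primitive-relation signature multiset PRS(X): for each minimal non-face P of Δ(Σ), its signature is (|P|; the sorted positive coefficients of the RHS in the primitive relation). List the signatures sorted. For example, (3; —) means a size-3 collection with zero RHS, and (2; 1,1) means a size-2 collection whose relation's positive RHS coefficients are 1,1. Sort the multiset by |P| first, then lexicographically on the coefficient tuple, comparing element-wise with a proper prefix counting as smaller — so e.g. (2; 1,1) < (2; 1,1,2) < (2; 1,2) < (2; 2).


|primitive collections| = 21. Relations:

  {1,3}:  v_{1} + v_{3} = 0  ⟹  sig = (2; —)
  {4,5}:  v_{4} + v_{5} = 0  ⟹  sig = (2; —)
  {7,9}:  v_{7} + v_{9} = 0  ⟹  sig = (2; —)
  {1,4}:  v_{1} + v_{4} = v_{2}  ⟹  sig = (2; 1)
  {1,6}:  v_{1} + v_{6} = v_{8}  ⟹  sig = (2; 1)
  {2,3}:  v_{2} + v_{3} = v_{4}  ⟹  sig = (2; 1)
  {2,5}:  v_{2} + v_{5} = v_{1}  ⟹  sig = (2; 1)
  {2,8}:  v_{2} + v_{8} = v_{0}  ⟹  sig = (2; 1)
  {2,9}:  v_{2} + v_{9} = v_{8}  ⟹  sig = (2; 1)
  {3,8}:  v_{3} + v_{8} = v_{6}  ⟹  sig = (2; 1)
  {4,9}:  v_{4} + v_{9} = v_{6}  ⟹  sig = (2; 1)
  {5,6}:  v_{5} + v_{6} = v_{9}  ⟹  sig = (2; 1)
  {6,7}:  v_{6} + v_{7} = v_{4}  ⟹  sig = (2; 1)
  {7,8}:  v_{7} + v_{8} = v_{2}  ⟹  sig = (2; 1)
  {0,3}:  v_{0} + v_{3} = v_{4} + v_{8}  ⟹  sig = (2; 1,1)
  {0,5}:  v_{0} + v_{5} = v_{1} + v_{8}  ⟹  sig = (2; 1,1)
  {2,6}:  v_{2} + v_{6} = v_{4} + v_{8}  ⟹  sig = (2; 1,1)
  {5,8}:  v_{5} + v_{8} = v_{1} + v_{9}  ⟹  sig = (2; 1,1)
  {0,6}:  v_{0} + v_{6} = v_{4} + 2·v_{8}  ⟹  sig = (2; 1,2)
  {0,7}:  v_{0} + v_{7} = 2·v_{2}  ⟹  sig = (2; 2)
  {0,9}:  v_{0} + v_{9} = 2·v_{8}  ⟹  sig = (2; 2)

Signatures (|P|; sorted positive RHS coefficients), sorted:
[(2; —), (2; —), (2; —), (2; 1), (2; 1), (2; 1), (2; 1), (2; 1), (2; 1), (2; 1), (2; 1), (2; 1), (2; 1), (2; 1), (2; 1,1), (2; 1,1), (2; 1,1), (2; 1,1), (2; 1,2), (2; 2), (2; 2)]


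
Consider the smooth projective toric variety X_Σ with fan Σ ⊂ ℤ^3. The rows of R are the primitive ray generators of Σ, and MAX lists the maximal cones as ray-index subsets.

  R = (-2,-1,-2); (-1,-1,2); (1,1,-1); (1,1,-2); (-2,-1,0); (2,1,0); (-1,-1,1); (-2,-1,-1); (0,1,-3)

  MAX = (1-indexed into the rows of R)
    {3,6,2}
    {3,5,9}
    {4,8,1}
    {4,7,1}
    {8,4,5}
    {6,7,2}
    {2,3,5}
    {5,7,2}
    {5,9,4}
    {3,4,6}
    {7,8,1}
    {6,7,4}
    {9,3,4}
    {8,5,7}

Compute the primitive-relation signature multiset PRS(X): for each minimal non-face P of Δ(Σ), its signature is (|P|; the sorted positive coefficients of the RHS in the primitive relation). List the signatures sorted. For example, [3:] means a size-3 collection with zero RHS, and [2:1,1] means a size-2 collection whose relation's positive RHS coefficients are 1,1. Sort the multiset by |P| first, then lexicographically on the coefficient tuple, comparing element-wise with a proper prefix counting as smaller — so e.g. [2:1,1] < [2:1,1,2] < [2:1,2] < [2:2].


Minimal non-faces — 18 found among 9 rays, 14 max cones:

  {2,4}:  v_{2} + v_{4} = 0 ; sig = [2:]
  {3,7}:  v_{3} + v_{7} = 0 ; sig = [2:]
  {5,6}:  v_{5} + v_{6} = 0 ; sig = [2:]
  {1,2}:  v_{1} + v_{2} = v_{7} + v_{8} ; sig = [2:1,1]
  {1,3}:  v_{1} + v_{3} = v_{4} + v_{8} ; sig = [2:1,1]
  {2,8}:  v_{2} + v_{8} = v_{5} + v_{7} ; sig = [2:1,1]
  {2,9}:  v_{2} + v_{9} = v_{3} + v_{5} ; sig = [2:1,1]
  {3,8}:  v_{3} + v_{8} = v_{4} + v_{5} ; sig = [2:1,1]
  {6,8}:  v_{6} + v_{8} = v_{4} + v_{7} ; sig = [2:1,1]
  {6,9}:  v_{6} + v_{9} = v_{3} + v_{4} ; sig = [2:1,1]
  {7,9}:  v_{7} + v_{9} = v_{4} + v_{5} ; sig = [2:1,1]
  {1,9}:  v_{1} + v_{9} = 2·v_{4} + v_{5} + v_{8} ; sig = [2:1,1,2]
  {1,5}:  v_{1} + v_{5} = 2·v_{8} ; sig = [2:2]
  {1,6}:  v_{1} + v_{6} = 2·v_{4} + 2·v_{7} ; sig = [2:2,2]
  {8,9}:  v_{8} + v_{9} = 2·v_{4} + 2·v_{5} ; sig = [2:2,2]
  {3,4,5}:  v_{3} + v_{4} + v_{5} = v_{9} ; sig = [3:1]
  {4,5,7}:  v_{4} + v_{5} + v_{7} = v_{8} ; sig = [3:1]
  {4,7,8}:  v_{4} + v_{7} + v_{8} = v_{1} ; sig = [3:1]

Signatures (|P|; sorted positive RHS coefficients), sorted:
[[2:], [2:], [2:], [2:1,1], [2:1,1], [2:1,1], [2:1,1], [2:1,1], [2:1,1], [2:1,1], [2:1,1], [2:1,1,2], [2:2], [2:2,2], [2:2,2], [3:1], [3:1], [3:1]]


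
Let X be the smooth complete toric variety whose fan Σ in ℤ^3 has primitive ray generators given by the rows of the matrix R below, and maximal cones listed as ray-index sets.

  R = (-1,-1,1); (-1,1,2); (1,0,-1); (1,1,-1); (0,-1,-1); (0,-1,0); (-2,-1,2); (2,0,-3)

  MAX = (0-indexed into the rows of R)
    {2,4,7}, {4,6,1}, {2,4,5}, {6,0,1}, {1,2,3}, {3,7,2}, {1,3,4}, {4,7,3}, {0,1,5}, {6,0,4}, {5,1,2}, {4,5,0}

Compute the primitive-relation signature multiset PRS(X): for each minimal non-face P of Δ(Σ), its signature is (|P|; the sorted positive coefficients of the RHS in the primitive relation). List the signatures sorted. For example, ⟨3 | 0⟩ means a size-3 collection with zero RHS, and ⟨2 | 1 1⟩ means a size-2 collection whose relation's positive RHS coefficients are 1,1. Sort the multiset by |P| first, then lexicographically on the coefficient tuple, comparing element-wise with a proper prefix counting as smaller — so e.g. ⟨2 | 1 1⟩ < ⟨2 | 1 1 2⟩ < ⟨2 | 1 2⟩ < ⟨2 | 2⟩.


Δ(Σ) — 8 vertices, 14 min non-faces:

  P = {0,3}:  v_{0} + v_{3} = 0 ; sig = ⟨2 | 0⟩
  P = {0,2}:  v_{0} + v_{2} = v_{5} ; sig = ⟨2 | 1⟩
  P = {1,7}:  v_{1} + v_{7} = v_{3} ; sig = ⟨2 | 1⟩
  P = {2,6}:  v_{2} + v_{6} = v_{0} ; sig = ⟨2 | 1⟩
  P = {3,5}:  v_{3} + v_{5} = v_{2} ; sig = ⟨2 | 1⟩
  P = {6,7}:  v_{6} + v_{7} = v_{4} ; sig = ⟨2 | 1⟩
  P = {0,7}:  v_{0} + v_{7} = v_{2} + v_{4} ; sig = ⟨2 | 1 1⟩
  P = {3,6}:  v_{3} + v_{6} = v_{1} + v_{4} ; sig = ⟨2 | 1 1⟩
  P = {5,7}:  v_{5} + v_{7} = 2·v_{2} + v_{4} ; sig = ⟨2 | 1 2⟩
  P = {5,6}:  v_{5} + v_{6} = 2·v_{0} ; sig = ⟨2 | 2⟩
  P = {1,2,4}:  v_{1} + v_{2} + v_{4} = 0 ; sig = ⟨3 | 0⟩
  P = {0,1,4}:  v_{0} + v_{1} + v_{4} = v_{6} ; sig = ⟨3 | 1⟩
  P = {1,4,5}:  v_{1} + v_{4} + v_{5} = v_{0} ; sig = ⟨3 | 1⟩
  P = {2,3,4}:  v_{2} + v_{3} + v_{4} = v_{7} ; sig = ⟨3 | 1⟩

Sorted signature multiset PRS(X):
{ ⟨2 | 0⟩,  ⟨2 | 1⟩ ×5,  ⟨2 | 1 1⟩ ×2,  ⟨2 | 1 2⟩,  ⟨2 | 2⟩,  ⟨3 | 0⟩,  ⟨3 | 1⟩ ×3 }


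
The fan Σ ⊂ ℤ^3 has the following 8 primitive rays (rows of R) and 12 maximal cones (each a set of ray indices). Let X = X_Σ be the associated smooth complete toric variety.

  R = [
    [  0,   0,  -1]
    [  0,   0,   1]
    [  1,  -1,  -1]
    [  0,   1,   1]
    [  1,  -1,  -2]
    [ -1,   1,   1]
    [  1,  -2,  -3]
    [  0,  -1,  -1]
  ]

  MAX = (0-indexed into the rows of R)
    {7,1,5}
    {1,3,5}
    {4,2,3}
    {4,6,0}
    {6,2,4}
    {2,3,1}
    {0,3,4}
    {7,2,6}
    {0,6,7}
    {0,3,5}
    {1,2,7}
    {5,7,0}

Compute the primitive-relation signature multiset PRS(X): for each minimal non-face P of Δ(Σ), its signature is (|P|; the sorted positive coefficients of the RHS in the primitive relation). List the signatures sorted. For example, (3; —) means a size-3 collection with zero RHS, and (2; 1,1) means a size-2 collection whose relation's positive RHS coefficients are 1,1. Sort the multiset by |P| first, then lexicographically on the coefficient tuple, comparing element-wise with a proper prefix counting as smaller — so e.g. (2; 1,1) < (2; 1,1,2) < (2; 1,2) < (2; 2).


Σ has 10 primitive collections:

  • {0,1}:  v_{0} + v_{1} = 0  so sig = (2; —)
  • {2,5}:  v_{2} + v_{5} = 0  so sig = (2; —)
  • {3,7}:  v_{3} + v_{7} = 0  so sig = (2; —)
  • {0,2}:  v_{0} + v_{2} = v_{4}  so sig = (2; 1)
  • {1,4}:  v_{1} + v_{4} = v_{2}  so sig = (2; 1)
  • {3,6}:  v_{3} + v_{6} = v_{4}  so sig = (2; 1)
  • {4,5}:  v_{4} + v_{5} = v_{0}  so sig = (2; 1)
  • {4,7}:  v_{4} + v_{7} = v_{6}  so sig = (2; 1)
  • {1,6}:  v_{1} + v_{6} = v_{2} + v_{7}  so sig = (2; 1,1)
  • {5,6}:  v_{5} + v_{6} = v_{0} + v_{7}  so sig = (2; 1,1)

Signatures (|P|; sorted positive RHS coefficients), sorted:
[(2; —), (2; —), (2; —), (2; 1), (2; 1), (2; 1), (2; 1), (2; 1), (2; 1,1), (2; 1,1)]
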